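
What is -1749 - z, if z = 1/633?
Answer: -1107118/633 ≈ -1749.0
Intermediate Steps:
z = 1/633 ≈ 0.0015798
-1749 - z = -1749 - 1*1/633 = -1749 - 1/633 = -1107118/633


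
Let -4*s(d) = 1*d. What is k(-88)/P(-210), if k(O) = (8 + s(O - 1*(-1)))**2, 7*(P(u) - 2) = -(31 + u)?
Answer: 99127/3088 ≈ 32.101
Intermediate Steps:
s(d) = -d/4
P(u) = -17/7 - u/7 (P(u) = 2 + (-(31 + u))/7 = 2 + (-31 - u)/7 = 2 + (-31/7 - u/7) = -17/7 - u/7)
k(O) = (31/4 - O/4)**2 (k(O) = (8 - (O - 1*(-1))/4)**2 = (8 - (O + 1)/4)**2 = (8 - (1 + O)/4)**2 = (8 + (-1/4 - O/4))**2 = (31/4 - O/4)**2)
k(-88)/P(-210) = ((-31 - 88)**2/16)/(-17/7 - 1/7*(-210)) = ((1/16)*(-119)**2)/(-17/7 + 30) = ((1/16)*14161)/(193/7) = (14161/16)*(7/193) = 99127/3088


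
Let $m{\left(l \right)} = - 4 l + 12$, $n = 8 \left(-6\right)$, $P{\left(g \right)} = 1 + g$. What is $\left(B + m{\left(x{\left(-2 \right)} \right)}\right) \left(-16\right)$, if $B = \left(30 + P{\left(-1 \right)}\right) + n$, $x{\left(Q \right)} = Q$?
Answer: $-32$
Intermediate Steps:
$n = -48$
$m{\left(l \right)} = 12 - 4 l$
$B = -18$ ($B = \left(30 + \left(1 - 1\right)\right) - 48 = \left(30 + 0\right) - 48 = 30 - 48 = -18$)
$\left(B + m{\left(x{\left(-2 \right)} \right)}\right) \left(-16\right) = \left(-18 + \left(12 - -8\right)\right) \left(-16\right) = \left(-18 + \left(12 + 8\right)\right) \left(-16\right) = \left(-18 + 20\right) \left(-16\right) = 2 \left(-16\right) = -32$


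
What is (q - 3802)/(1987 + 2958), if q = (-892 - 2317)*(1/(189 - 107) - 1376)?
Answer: 72352583/81098 ≈ 892.16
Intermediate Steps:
q = 362074679/82 (q = -3209*(1/82 - 1376) = -3209*(-112831/82) = 362074679/82 ≈ 4.4155e+6)
(q - 3802)/(1987 + 2958) = (362074679/82 - 3802)/(1987 + 2958) = (361762915/82)/4945 = (361762915/82)*(1/4945) = 72352583/81098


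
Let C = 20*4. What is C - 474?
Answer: -394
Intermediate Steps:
C = 80
C - 474 = 80 - 474 = -394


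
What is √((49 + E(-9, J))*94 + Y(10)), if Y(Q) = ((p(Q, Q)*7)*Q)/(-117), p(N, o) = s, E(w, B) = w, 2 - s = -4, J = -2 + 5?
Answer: 10*√57135/39 ≈ 61.290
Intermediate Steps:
J = 3
s = 6 (s = 2 - 1*(-4) = 2 + 4 = 6)
p(N, o) = 6
Y(Q) = -14*Q/39 (Y(Q) = ((6*7)*Q)/(-117) = (42*Q)*(-1/117) = -14*Q/39)
√((49 + E(-9, J))*94 + Y(10)) = √((49 - 9)*94 - 14/39*10) = √(40*94 - 140/39) = √(3760 - 140/39) = √(146500/39) = 10*√57135/39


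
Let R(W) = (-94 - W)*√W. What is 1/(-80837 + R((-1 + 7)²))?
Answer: -1/81617 ≈ -1.2252e-5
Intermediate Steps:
R(W) = √W*(-94 - W)
1/(-80837 + R((-1 + 7)²)) = 1/(-80837 + √((-1 + 7)²)*(-94 - (-1 + 7)²)) = 1/(-80837 + √(6²)*(-94 - 1*6²)) = 1/(-80837 + √36*(-94 - 1*36)) = 1/(-80837 + 6*(-94 - 36)) = 1/(-80837 + 6*(-130)) = 1/(-80837 - 780) = 1/(-81617) = -1/81617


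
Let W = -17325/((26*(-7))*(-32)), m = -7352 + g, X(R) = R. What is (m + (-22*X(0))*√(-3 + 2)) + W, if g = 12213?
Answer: 4041877/832 ≈ 4858.0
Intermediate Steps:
m = 4861 (m = -7352 + 12213 = 4861)
W = -2475/832 (W = -17325/((-182*(-32))) = -17325/5824 = -17325*1/5824 = -2475/832 ≈ -2.9748)
(m + (-22*X(0))*√(-3 + 2)) + W = (4861 + (-22*0)*√(-3 + 2)) - 2475/832 = (4861 + 0*√(-1)) - 2475/832 = (4861 + 0*I) - 2475/832 = (4861 + 0) - 2475/832 = 4861 - 2475/832 = 4041877/832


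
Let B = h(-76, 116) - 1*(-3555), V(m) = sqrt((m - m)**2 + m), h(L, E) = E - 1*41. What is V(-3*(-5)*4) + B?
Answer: 3630 + 2*sqrt(15) ≈ 3637.7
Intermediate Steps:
h(L, E) = -41 + E (h(L, E) = E - 41 = -41 + E)
V(m) = sqrt(m) (V(m) = sqrt(0**2 + m) = sqrt(0 + m) = sqrt(m))
B = 3630 (B = (-41 + 116) - 1*(-3555) = 75 + 3555 = 3630)
V(-3*(-5)*4) + B = sqrt(-3*(-5)*4) + 3630 = sqrt(15*4) + 3630 = sqrt(60) + 3630 = 2*sqrt(15) + 3630 = 3630 + 2*sqrt(15)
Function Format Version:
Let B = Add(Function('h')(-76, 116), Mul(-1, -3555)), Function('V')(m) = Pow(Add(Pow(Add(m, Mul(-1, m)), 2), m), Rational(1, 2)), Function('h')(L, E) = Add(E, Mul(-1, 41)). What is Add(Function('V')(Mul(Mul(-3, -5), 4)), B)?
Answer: Add(3630, Mul(2, Pow(15, Rational(1, 2)))) ≈ 3637.7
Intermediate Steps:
Function('h')(L, E) = Add(-41, E) (Function('h')(L, E) = Add(E, -41) = Add(-41, E))
Function('V')(m) = Pow(m, Rational(1, 2)) (Function('V')(m) = Pow(Add(Pow(0, 2), m), Rational(1, 2)) = Pow(Add(0, m), Rational(1, 2)) = Pow(m, Rational(1, 2)))
B = 3630 (B = Add(Add(-41, 116), Mul(-1, -3555)) = Add(75, 3555) = 3630)
Add(Function('V')(Mul(Mul(-3, -5), 4)), B) = Add(Pow(Mul(Mul(-3, -5), 4), Rational(1, 2)), 3630) = Add(Pow(Mul(15, 4), Rational(1, 2)), 3630) = Add(Pow(60, Rational(1, 2)), 3630) = Add(Mul(2, Pow(15, Rational(1, 2))), 3630) = Add(3630, Mul(2, Pow(15, Rational(1, 2))))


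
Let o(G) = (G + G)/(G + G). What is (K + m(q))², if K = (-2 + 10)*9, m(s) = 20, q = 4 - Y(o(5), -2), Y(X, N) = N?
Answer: 8464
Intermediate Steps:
o(G) = 1 (o(G) = (2*G)/((2*G)) = (2*G)*(1/(2*G)) = 1)
q = 6 (q = 4 - 1*(-2) = 4 + 2 = 6)
K = 72 (K = 8*9 = 72)
(K + m(q))² = (72 + 20)² = 92² = 8464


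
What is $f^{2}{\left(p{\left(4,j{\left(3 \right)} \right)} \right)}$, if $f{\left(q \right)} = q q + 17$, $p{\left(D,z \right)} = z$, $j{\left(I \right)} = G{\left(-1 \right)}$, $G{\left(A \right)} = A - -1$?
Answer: $289$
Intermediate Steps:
$G{\left(A \right)} = 1 + A$ ($G{\left(A \right)} = A + 1 = 1 + A$)
$j{\left(I \right)} = 0$ ($j{\left(I \right)} = 1 - 1 = 0$)
$f{\left(q \right)} = 17 + q^{2}$ ($f{\left(q \right)} = q^{2} + 17 = 17 + q^{2}$)
$f^{2}{\left(p{\left(4,j{\left(3 \right)} \right)} \right)} = \left(17 + 0^{2}\right)^{2} = \left(17 + 0\right)^{2} = 17^{2} = 289$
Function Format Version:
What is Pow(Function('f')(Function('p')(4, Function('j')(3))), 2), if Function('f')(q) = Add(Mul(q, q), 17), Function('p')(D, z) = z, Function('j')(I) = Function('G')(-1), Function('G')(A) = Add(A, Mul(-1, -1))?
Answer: 289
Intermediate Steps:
Function('G')(A) = Add(1, A) (Function('G')(A) = Add(A, 1) = Add(1, A))
Function('j')(I) = 0 (Function('j')(I) = Add(1, -1) = 0)
Function('f')(q) = Add(17, Pow(q, 2)) (Function('f')(q) = Add(Pow(q, 2), 17) = Add(17, Pow(q, 2)))
Pow(Function('f')(Function('p')(4, Function('j')(3))), 2) = Pow(Add(17, Pow(0, 2)), 2) = Pow(Add(17, 0), 2) = Pow(17, 2) = 289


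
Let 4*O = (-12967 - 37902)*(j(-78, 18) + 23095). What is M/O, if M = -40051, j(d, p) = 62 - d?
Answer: 160204/1181941215 ≈ 0.00013554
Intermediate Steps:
O = -1181941215/4 (O = ((-12967 - 37902)*((62 - 1*(-78)) + 23095))/4 = (-50869*((62 + 78) + 23095))/4 = (-50869*(140 + 23095))/4 = (-50869*23235)/4 = (1/4)*(-1181941215) = -1181941215/4 ≈ -2.9549e+8)
M/O = -40051/(-1181941215/4) = -40051*(-4/1181941215) = 160204/1181941215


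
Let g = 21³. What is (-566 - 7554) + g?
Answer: 1141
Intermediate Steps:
g = 9261
(-566 - 7554) + g = (-566 - 7554) + 9261 = -8120 + 9261 = 1141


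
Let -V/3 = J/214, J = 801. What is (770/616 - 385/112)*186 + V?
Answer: -357897/856 ≈ -418.10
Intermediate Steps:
V = -2403/214 ≈ -11.229
(770/616 - 385/112)*186 + V = (770/616 - 385/112)*186 - 2403/214 = (770*(1/616) - 385*1/112)*186 - 2403/214 = (5/4 - 55/16)*186 - 2403/214 = -35/16*186 - 2403/214 = -3255/8 - 2403/214 = -357897/856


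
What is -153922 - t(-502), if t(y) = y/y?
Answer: -153923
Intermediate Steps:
t(y) = 1
-153922 - t(-502) = -153922 - 1*1 = -153922 - 1 = -153923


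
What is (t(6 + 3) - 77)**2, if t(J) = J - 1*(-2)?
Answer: 4356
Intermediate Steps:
t(J) = 2 + J (t(J) = J + 2 = 2 + J)
(t(6 + 3) - 77)**2 = ((2 + (6 + 3)) - 77)**2 = ((2 + 9) - 77)**2 = (11 - 77)**2 = (-66)**2 = 4356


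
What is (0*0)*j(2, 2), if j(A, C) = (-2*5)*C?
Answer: 0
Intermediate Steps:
j(A, C) = -10*C
(0*0)*j(2, 2) = (0*0)*(-10*2) = 0*(-20) = 0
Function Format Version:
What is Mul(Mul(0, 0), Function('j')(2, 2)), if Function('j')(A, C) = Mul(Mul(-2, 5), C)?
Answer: 0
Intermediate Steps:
Function('j')(A, C) = Mul(-10, C)
Mul(Mul(0, 0), Function('j')(2, 2)) = Mul(Mul(0, 0), Mul(-10, 2)) = Mul(0, -20) = 0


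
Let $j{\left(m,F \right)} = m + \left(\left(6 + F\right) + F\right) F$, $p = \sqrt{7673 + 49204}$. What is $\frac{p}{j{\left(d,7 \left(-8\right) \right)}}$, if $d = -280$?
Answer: $\frac{\sqrt{56877}}{5656} \approx 0.042166$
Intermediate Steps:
$p = \sqrt{56877} \approx 238.49$
$j{\left(m,F \right)} = m + F \left(6 + 2 F\right)$ ($j{\left(m,F \right)} = m + \left(6 + 2 F\right) F = m + F \left(6 + 2 F\right)$)
$\frac{p}{j{\left(d,7 \left(-8\right) \right)}} = \frac{\sqrt{56877}}{-280 + 2 \left(7 \left(-8\right)\right)^{2} + 6 \cdot 7 \left(-8\right)} = \frac{\sqrt{56877}}{-280 + 2 \left(-56\right)^{2} + 6 \left(-56\right)} = \frac{\sqrt{56877}}{-280 + 2 \cdot 3136 - 336} = \frac{\sqrt{56877}}{-280 + 6272 - 336} = \frac{\sqrt{56877}}{5656}$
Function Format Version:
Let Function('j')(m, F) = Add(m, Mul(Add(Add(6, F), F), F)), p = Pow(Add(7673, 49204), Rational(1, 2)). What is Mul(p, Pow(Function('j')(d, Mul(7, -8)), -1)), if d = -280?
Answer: Mul(Rational(1, 5656), Pow(56877, Rational(1, 2))) ≈ 0.042166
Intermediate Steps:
p = Pow(56877, Rational(1, 2)) ≈ 238.49
Function('j')(m, F) = Add(m, Mul(F, Add(6, Mul(2, F)))) (Function('j')(m, F) = Add(m, Mul(Add(6, Mul(2, F)), F)) = Add(m, Mul(F, Add(6, Mul(2, F)))))
Mul(p, Pow(Function('j')(d, Mul(7, -8)), -1)) = Mul(Pow(56877, Rational(1, 2)), Pow(Add(-280, Mul(2, Pow(Mul(7, -8), 2)), Mul(6, Mul(7, -8))), -1)) = Mul(Pow(56877, Rational(1, 2)), Pow(Add(-280, Mul(2, Pow(-56, 2)), Mul(6, -56)), -1)) = Mul(Pow(56877, Rational(1, 2)), Pow(Add(-280, Mul(2, 3136), -336), -1)) = Mul(Pow(56877, Rational(1, 2)), Pow(Add(-280, 6272, -336), -1)) = Mul(Pow(56877, Rational(1, 2)), Pow(5656, -1)) = Mul(Pow(56877, Rational(1, 2)), Rational(1, 5656)) = Mul(Rational(1, 5656), Pow(56877, Rational(1, 2)))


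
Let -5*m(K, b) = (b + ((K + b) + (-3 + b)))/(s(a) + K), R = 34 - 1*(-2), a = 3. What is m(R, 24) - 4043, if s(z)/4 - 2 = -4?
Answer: -16175/4 ≈ -4043.8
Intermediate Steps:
R = 36 (R = 34 + 2 = 36)
s(z) = -8 (s(z) = 8 + 4*(-4) = 8 - 16 = -8)
m(K, b) = -(-3 + K + 3*b)/(5*(-8 + K)) (m(K, b) = -(b + ((K + b) + (-3 + b)))/(5*(-8 + K)) = -(b + (-3 + K + 2*b))/(5*(-8 + K)) = -(-3 + K + 3*b)/(5*(-8 + K)))
m(R, 24) - 4043 = (3 - 1*36 - 3*24)/(5*(-8 + 36)) - 4043 = (⅕)*(3 - 36 - 72)/28 - 4043 = (⅕)*(1/28)*(-105) - 4043 = -¾ - 4043 = -16175/4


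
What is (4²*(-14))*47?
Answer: -10528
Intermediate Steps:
(4²*(-14))*47 = (16*(-14))*47 = -224*47 = -10528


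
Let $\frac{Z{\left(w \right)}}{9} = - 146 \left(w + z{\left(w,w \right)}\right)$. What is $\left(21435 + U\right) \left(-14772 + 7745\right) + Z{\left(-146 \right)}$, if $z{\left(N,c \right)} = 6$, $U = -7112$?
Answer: $-100463761$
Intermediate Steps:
$Z{\left(w \right)} = -7884 - 1314 w$ ($Z{\left(w \right)} = 9 \left(- 146 \left(w + 6\right)\right) = 9 \left(- 146 \left(6 + w\right)\right) = 9 \left(-876 - 146 w\right) = -7884 - 1314 w$)
$\left(21435 + U\right) \left(-14772 + 7745\right) + Z{\left(-146 \right)} = \left(21435 - 7112\right) \left(-14772 + 7745\right) - -183960 = 14323 \left(-7027\right) + \left(-7884 + 191844\right) = -100647721 + 183960 = -100463761$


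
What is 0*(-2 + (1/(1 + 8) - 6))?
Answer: 0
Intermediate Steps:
0*(-2 + (1/(1 + 8) - 6)) = 0*(-2 + (1/9 - 6)) = 0*(-2 - 53/9) = 0*(-71/9) = 0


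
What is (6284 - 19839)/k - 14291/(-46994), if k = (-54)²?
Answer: -297665557/68517252 ≈ -4.3444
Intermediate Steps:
k = 2916
(6284 - 19839)/k - 14291/(-46994) = (6284 - 19839)/2916 - 14291/(-46994) = -13555*1/2916 - 14291*(-1/46994) = -13555/2916 + 14291/46994 = -297665557/68517252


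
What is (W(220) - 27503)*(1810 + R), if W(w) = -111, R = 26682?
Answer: -786778088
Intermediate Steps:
(W(220) - 27503)*(1810 + R) = (-111 - 27503)*(1810 + 26682) = -27614*28492 = -786778088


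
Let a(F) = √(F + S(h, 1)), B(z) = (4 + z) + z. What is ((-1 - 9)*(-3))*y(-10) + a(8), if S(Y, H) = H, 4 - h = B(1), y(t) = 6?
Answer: 183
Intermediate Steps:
B(z) = 4 + 2*z
h = -2 (h = 4 - (4 + 2*1) = 4 - (4 + 2) = 4 - 1*6 = 4 - 6 = -2)
a(F) = √(1 + F) (a(F) = √(F + 1) = √(1 + F))
((-1 - 9)*(-3))*y(-10) + a(8) = ((-1 - 9)*(-3))*6 + √(1 + 8) = -10*(-3)*6 + √9 = 30*6 + 3 = 180 + 3 = 183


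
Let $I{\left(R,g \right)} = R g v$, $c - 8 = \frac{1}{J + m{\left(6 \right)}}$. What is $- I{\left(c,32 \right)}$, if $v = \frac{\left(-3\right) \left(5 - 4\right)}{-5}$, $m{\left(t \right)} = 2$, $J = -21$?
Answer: $- \frac{14496}{95} \approx -152.59$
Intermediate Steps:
$v = \frac{3}{5}$ ($v = \left(-3\right) 1 \left(- \frac{1}{5}\right) = \left(-3\right) \left(- \frac{1}{5}\right) = \frac{3}{5} \approx 0.6$)
$c = \frac{151}{19}$ ($c = 8 + \frac{1}{-21 + 2} = 8 + \frac{1}{-19} = 8 - \frac{1}{19} = \frac{151}{19} \approx 7.9474$)
$I{\left(R,g \right)} = \frac{3 R g}{5}$ ($I{\left(R,g \right)} = R g \frac{3}{5} = \frac{3 R g}{5}$)
$- I{\left(c,32 \right)} = - \frac{3 \cdot 151 \cdot 32}{5 \cdot 19} = \left(-1\right) \frac{14496}{95} = - \frac{14496}{95}$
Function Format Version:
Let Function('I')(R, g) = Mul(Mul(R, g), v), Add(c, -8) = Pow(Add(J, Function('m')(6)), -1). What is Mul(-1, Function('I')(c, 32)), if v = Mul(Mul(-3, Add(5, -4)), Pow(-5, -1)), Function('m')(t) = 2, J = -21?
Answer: Rational(-14496, 95) ≈ -152.59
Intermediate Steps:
v = Rational(3, 5) (v = Mul(Mul(-3, 1), Rational(-1, 5)) = Mul(-3, Rational(-1, 5)) = Rational(3, 5) ≈ 0.60000)
c = Rational(151, 19) (c = Add(8, Pow(Add(-21, 2), -1)) = Add(8, Pow(-19, -1)) = Add(8, Rational(-1, 19)) = Rational(151, 19) ≈ 7.9474)
Function('I')(R, g) = Mul(Rational(3, 5), R, g) (Function('I')(R, g) = Mul(Mul(R, g), Rational(3, 5)) = Mul(Rational(3, 5), R, g))
Mul(-1, Function('I')(c, 32)) = Mul(-1, Mul(Rational(3, 5), Rational(151, 19), 32)) = Mul(-1, Rational(14496, 95)) = Rational(-14496, 95)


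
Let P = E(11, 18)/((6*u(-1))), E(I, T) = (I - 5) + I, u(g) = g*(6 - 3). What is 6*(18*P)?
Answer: -102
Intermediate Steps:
u(g) = 3*g (u(g) = g*3 = 3*g)
E(I, T) = -5 + 2*I (E(I, T) = (-5 + I) + I = -5 + 2*I)
P = -17/18 (P = (-5 + 2*11)/((6*(3*(-1)))) = (-5 + 22)/((6*(-3))) = 17/(-18) = 17*(-1/18) = -17/18 ≈ -0.94444)
6*(18*P) = 6*(18*(-17/18)) = 6*(-17) = -102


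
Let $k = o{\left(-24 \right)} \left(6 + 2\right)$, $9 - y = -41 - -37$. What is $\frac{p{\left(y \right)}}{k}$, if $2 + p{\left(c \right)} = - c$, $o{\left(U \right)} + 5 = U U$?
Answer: $- \frac{15}{4568} \approx -0.0032837$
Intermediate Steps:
$o{\left(U \right)} = -5 + U^{2}$ ($o{\left(U \right)} = -5 + U U = -5 + U^{2}$)
$y = 13$ ($y = 9 - \left(-41 - -37\right) = 9 - \left(-41 + 37\right) = 9 - -4 = 9 + 4 = 13$)
$p{\left(c \right)} = -2 - c$
$k = 4568$ ($k = \left(-5 + \left(-24\right)^{2}\right) \left(6 + 2\right) = \left(-5 + 576\right) 8 = 571 \cdot 8 = 4568$)
$\frac{p{\left(y \right)}}{k} = \frac{-2 - 13}{4568} = \left(-2 - 13\right) \frac{1}{4568} = \left(-15\right) \frac{1}{4568} = - \frac{15}{4568}$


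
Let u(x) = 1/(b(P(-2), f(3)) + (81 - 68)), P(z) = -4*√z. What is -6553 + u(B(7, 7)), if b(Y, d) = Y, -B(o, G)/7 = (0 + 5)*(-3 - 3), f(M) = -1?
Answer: -1317140/201 + 4*I*√2/201 ≈ -6552.9 + 0.028144*I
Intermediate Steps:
B(o, G) = 210 (B(o, G) = -7*(0 + 5)*(-3 - 3) = -35*(-6) = -7*(-30) = 210)
u(x) = 1/(13 - 4*I*√2) (u(x) = 1/(-4*I*√2 + (81 - 68)) = 1/(-4*I*√2 + 13) = 1/(13 - 4*I*√2))
-6553 + u(B(7, 7)) = -6553 + (13/201 + 4*I*√2/201) = -1317140/201 + 4*I*√2/201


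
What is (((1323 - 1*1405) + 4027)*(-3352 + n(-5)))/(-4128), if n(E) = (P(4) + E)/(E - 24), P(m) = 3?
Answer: 63912945/19952 ≈ 3203.3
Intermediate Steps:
n(E) = (3 + E)/(-24 + E) (n(E) = (3 + E)/(E - 24) = (3 + E)/(-24 + E))
(((1323 - 1*1405) + 4027)*(-3352 + n(-5)))/(-4128) = (((1323 - 1*1405) + 4027)*(-3352 + (3 - 5)/(-24 - 5)))/(-4128) = (((1323 - 1405) + 4027)*(-3352 - 2/(-29)))*(-1/4128) = ((-82 + 4027)*(-3352 - 1/29*(-2)))*(-1/4128) = (3945*(-3352 + 2/29))*(-1/4128) = (3945*(-97206/29))*(-1/4128) = -383477670/29*(-1/4128) = 63912945/19952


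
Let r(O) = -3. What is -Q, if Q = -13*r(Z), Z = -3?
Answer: -39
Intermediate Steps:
Q = 39 (Q = -13*(-3) = 39)
-Q = -1*39 = -39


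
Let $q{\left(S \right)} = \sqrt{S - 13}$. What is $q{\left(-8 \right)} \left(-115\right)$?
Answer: $- 115 i \sqrt{21} \approx - 527.0 i$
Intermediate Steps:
$q{\left(S \right)} = \sqrt{-13 + S}$
$q{\left(-8 \right)} \left(-115\right) = \sqrt{-13 - 8} \left(-115\right) = \sqrt{-21} \left(-115\right) = i \sqrt{21} \left(-115\right) = - 115 i \sqrt{21}$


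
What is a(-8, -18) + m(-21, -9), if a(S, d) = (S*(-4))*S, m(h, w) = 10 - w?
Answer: -237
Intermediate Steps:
a(S, d) = -4*S**2 (a(S, d) = (-4*S)*S = -4*S**2)
a(-8, -18) + m(-21, -9) = -4*(-8)**2 + (10 - 1*(-9)) = -4*64 + (10 + 9) = -256 + 19 = -237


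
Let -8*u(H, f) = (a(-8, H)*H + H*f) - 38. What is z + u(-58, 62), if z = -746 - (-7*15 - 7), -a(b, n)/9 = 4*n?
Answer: 59833/4 ≈ 14958.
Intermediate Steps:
a(b, n) = -36*n
u(H, f) = 19/4 + 9*H²/2 - H*f/8 (u(H, f) = -(((-36*H)*H + H*f) - 38)/8 = -((-36*H² + H*f) - 38)/8 = -(-38 - 36*H² + H*f)/8 = 19/4 + 9*H²/2 - H*f/8)
z = -634 (z = -746 - (-105 - 7) = -746 - 1*(-112) = -746 + 112 = -634)
z + u(-58, 62) = -634 + (19/4 + (9/2)*(-58)² - ⅛*(-58)*62) = -634 + (19/4 + (9/2)*3364 + 899/2) = -634 + (19/4 + 15138 + 899/2) = -634 + 62369/4 = 59833/4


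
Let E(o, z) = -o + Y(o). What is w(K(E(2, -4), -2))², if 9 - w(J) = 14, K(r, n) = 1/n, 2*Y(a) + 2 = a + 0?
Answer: 25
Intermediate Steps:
Y(a) = -1 + a/2 (Y(a) = -1 + (a + 0)/2 = -1 + a/2)
E(o, z) = -1 - o/2 (E(o, z) = -o + (-1 + o/2) = -1 - o/2)
w(J) = -5 (w(J) = 9 - 1*14 = 9 - 14 = -5)
w(K(E(2, -4), -2))² = (-5)² = 25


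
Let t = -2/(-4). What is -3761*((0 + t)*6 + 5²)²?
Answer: -2948624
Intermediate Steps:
t = ½ (t = -2*(-¼) = ½ ≈ 0.50000)
-3761*((0 + t)*6 + 5²)² = -3761*((0 + ½)*6 + 5²)² = -3761*((½)*6 + 25)² = -3761*(3 + 25)² = -3761*28² = -3761*784 = -2948624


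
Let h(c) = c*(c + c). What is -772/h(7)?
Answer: -386/49 ≈ -7.8775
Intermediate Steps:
h(c) = 2*c**2 (h(c) = c*(2*c) = 2*c**2)
-772/h(7) = -772/(2*7**2) = -772/(2*49) = -772/98 = -772*1/98 = -386/49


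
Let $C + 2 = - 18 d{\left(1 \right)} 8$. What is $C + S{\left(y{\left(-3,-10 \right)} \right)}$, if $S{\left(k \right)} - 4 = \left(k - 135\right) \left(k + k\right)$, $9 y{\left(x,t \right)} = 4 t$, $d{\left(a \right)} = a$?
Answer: $\frac{88898}{81} \approx 1097.5$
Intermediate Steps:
$y{\left(x,t \right)} = \frac{4 t}{9}$
$S{\left(k \right)} = 4 + 2 k \left(-135 + k\right)$ ($S{\left(k \right)} = 4 + \left(k - 135\right) \left(k + k\right) = 4 + \left(-135 + k\right) 2 k = 4 + 2 k \left(-135 + k\right)$)
$C = -146$ ($C = -2 + \left(-18\right) 1 \cdot 8 = -2 - 144 = -146$)
$C + S{\left(y{\left(-3,-10 \right)} \right)} = -146 + \left(4 - 270 \cdot \frac{4}{9} \left(-10\right) + 2 \left(\frac{4}{9} \left(-10\right)\right)^{2}\right) = -146 + \left(4 - -1200 + 2 \left(- \frac{40}{9}\right)^{2}\right) = -146 + \left(4 + 1200 + 2 \cdot \frac{1600}{81}\right) = -146 + \left(4 + 1200 + \frac{3200}{81}\right) = -146 + \frac{100724}{81} = \frac{88898}{81}$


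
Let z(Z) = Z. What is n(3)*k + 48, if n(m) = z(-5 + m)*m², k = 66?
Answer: -1140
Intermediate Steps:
n(m) = m²*(-5 + m) (n(m) = (-5 + m)*m² = m²*(-5 + m))
n(3)*k + 48 = (3²*(-5 + 3))*66 + 48 = (9*(-2))*66 + 48 = -18*66 + 48 = -1188 + 48 = -1140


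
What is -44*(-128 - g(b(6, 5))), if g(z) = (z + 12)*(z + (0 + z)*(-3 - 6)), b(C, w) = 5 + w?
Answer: -71808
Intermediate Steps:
g(z) = -8*z*(12 + z) (g(z) = (12 + z)*(z + z*(-9)) = (12 + z)*(z - 9*z) = (12 + z)*(-8*z) = -8*z*(12 + z))
-44*(-128 - g(b(6, 5))) = -44*(-128 - (-8)*(5 + 5)*(12 + (5 + 5))) = -44*(-128 - (-8)*10*(12 + 10)) = -44*(-128 - (-8)*10*22) = -44*(-128 - 1*(-1760)) = -44*(-128 + 1760) = -44*1632 = -71808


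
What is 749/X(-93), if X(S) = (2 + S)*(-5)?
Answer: 107/65 ≈ 1.6462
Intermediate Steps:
X(S) = -10 - 5*S
749/X(-93) = 749/(-10 - 5*(-93)) = 749/(-10 + 465) = 749/455 = 749*(1/455) = 107/65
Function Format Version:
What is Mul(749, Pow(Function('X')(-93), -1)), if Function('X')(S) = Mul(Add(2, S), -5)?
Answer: Rational(107, 65) ≈ 1.6462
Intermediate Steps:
Function('X')(S) = Add(-10, Mul(-5, S))
Mul(749, Pow(Function('X')(-93), -1)) = Mul(749, Pow(Add(-10, Mul(-5, -93)), -1)) = Mul(749, Pow(Add(-10, 465), -1)) = Mul(749, Pow(455, -1)) = Mul(749, Rational(1, 455)) = Rational(107, 65)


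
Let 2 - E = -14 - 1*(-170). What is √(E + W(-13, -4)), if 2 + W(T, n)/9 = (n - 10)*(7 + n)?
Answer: 5*I*√22 ≈ 23.452*I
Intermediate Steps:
W(T, n) = -18 + 9*(-10 + n)*(7 + n) (W(T, n) = -18 + 9*((n - 10)*(7 + n)) = -18 + 9*((-10 + n)*(7 + n)) = -18 + 9*(-10 + n)*(7 + n))
E = -154 (E = 2 - (-14 - 1*(-170)) = 2 - (-14 + 170) = 2 - 1*156 = 2 - 156 = -154)
√(E + W(-13, -4)) = √(-154 + (-648 - 27*(-4) + 9*(-4)²)) = √(-154 + (-648 + 108 + 9*16)) = √(-154 + (-648 + 108 + 144)) = √(-154 - 396) = √(-550) = 5*I*√22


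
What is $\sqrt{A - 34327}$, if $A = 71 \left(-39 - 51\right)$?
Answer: $i \sqrt{40717} \approx 201.78 i$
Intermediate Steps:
$A = -6390$ ($A = 71 \left(-90\right) = -6390$)
$\sqrt{A - 34327} = \sqrt{-6390 - 34327} = \sqrt{-40717} = i \sqrt{40717}$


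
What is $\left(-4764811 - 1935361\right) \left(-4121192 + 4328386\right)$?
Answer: $-1388235437368$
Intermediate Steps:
$\left(-4764811 - 1935361\right) \left(-4121192 + 4328386\right) = \left(-6700172\right) 207194 = -1388235437368$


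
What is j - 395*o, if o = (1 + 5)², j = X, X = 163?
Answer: -14057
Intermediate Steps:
j = 163
o = 36 (o = 6² = 36)
j - 395*o = 163 - 395*36 = 163 - 14220 = -14057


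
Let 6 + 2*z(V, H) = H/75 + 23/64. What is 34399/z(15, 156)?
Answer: -110076800/5697 ≈ -19322.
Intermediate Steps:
z(V, H) = -361/128 + H/150 (z(V, H) = -3 + (H/75 + 23/64)/2 = -3 + (23/64 + H/75)/2 = -3 + (23/128 + H/150) = -361/128 + H/150)
34399/z(15, 156) = 34399/(-361/128 + (1/150)*156) = 34399/(-361/128 + 26/25) = 34399/(-5697/3200) = 34399*(-3200/5697) = -110076800/5697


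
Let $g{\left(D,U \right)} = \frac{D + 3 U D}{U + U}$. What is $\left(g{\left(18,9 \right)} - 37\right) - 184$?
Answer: $-193$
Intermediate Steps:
$g{\left(D,U \right)} = \frac{D + 3 D U}{2 U}$
$\left(g{\left(18,9 \right)} - 37\right) - 184 = \left(\frac{1}{2} \cdot 18 \cdot \frac{1}{9} \left(1 + 3 \cdot 9\right) - 37\right) - 184 = \left(\frac{1}{2} \cdot 18 \cdot \frac{1}{9} \left(1 + 27\right) - 37\right) - 184 = \left(\frac{1}{2} \cdot 18 \cdot \frac{1}{9} \cdot 28 - 37\right) - 184 = \left(28 - 37\right) - 184 = -9 - 184 = -193$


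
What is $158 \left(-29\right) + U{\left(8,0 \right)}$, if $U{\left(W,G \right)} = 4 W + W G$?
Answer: $-4550$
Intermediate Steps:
$U{\left(W,G \right)} = 4 W + G W$
$158 \left(-29\right) + U{\left(8,0 \right)} = 158 \left(-29\right) + 8 \left(4 + 0\right) = -4582 + 8 \cdot 4 = -4582 + 32 = -4550$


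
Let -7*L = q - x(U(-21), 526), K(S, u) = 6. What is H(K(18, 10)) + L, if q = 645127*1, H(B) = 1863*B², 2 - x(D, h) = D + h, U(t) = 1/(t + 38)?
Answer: -2994976/119 ≈ -25168.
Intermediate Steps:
U(t) = 1/(38 + t)
x(D, h) = 2 - D - h (x(D, h) = 2 - (D + h) = 2 + (-D - h) = 2 - D - h)
q = 645127
L = -10976068/119 (L = -(645127 - (2 - 1/(38 - 21) - 1*526))/7 = -(645127 - (2 - 1/17 - 526))/7 = -(645127 - 1*(-8909/17))/7 = -(645127 + 8909/17)/7 = -⅐*10976068/17 = -10976068/119 ≈ -92236.)
H(K(18, 10)) + L = 1863*6² - 10976068/119 = 1863*36 - 10976068/119 = 67068 - 10976068/119 = -2994976/119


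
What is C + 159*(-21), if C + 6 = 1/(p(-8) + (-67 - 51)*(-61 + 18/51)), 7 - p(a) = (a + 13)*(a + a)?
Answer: -411893248/123137 ≈ -3345.0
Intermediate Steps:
p(a) = 7 - 2*a*(13 + a) (p(a) = 7 - (a + 13)*(a + a) = 7 - (13 + a)*2*a = 7 - 2*a*(13 + a))
C = -738805/123137 (C = -6 + 1/((7 - 26*(-8) - 2*(-8)²) + (-67 - 51)*(-61 + 18/51)) = -6 + 1/((7 + 208 - 2*64) - 118*(-61 + 18*(1/51))) = -6 + 1/((7 + 208 - 128) - 118*(-61 + 6/17)) = -6 + 1/(87 - 118*(-1031/17)) = -6 + 1/(87 + 121658/17) = -6 + 1/(123137/17) = -6 + 17/123137 = -738805/123137 ≈ -5.9999)
C + 159*(-21) = -738805/123137 + 159*(-21) = -738805/123137 - 3339 = -411893248/123137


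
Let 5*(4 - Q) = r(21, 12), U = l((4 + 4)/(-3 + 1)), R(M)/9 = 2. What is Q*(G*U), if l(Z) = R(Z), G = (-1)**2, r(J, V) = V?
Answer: 144/5 ≈ 28.800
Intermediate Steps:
R(M) = 18 (R(M) = 9*2 = 18)
G = 1
l(Z) = 18
U = 18
Q = 8/5 (Q = 4 - 1/5*12 = 4 - 12/5 = 8/5 ≈ 1.6000)
Q*(G*U) = 8*(1*18)/5 = (8/5)*18 = 144/5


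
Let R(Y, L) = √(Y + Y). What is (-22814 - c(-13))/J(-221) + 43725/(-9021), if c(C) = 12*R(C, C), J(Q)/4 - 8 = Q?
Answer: 28091899/1280982 + I*√26/71 ≈ 21.93 + 0.071817*I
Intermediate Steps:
J(Q) = 32 + 4*Q
R(Y, L) = √2*√Y (R(Y, L) = √(2*Y) = √2*√Y)
c(C) = 12*√2*√C (c(C) = 12*(√2*√C) = 12*√2*√C)
(-22814 - c(-13))/J(-221) + 43725/(-9021) = (-22814 - 12*√2*√(-13))/(32 + 4*(-221)) + 43725/(-9021) = (-22814 - 12*√2*I*√13)/(32 - 884) + 43725*(-1/9021) = (-22814 - 12*I*√26)/(-852) - 14575/3007 = (-22814 - 12*I*√26)*(-1/852) - 14575/3007 = (11407/426 + I*√26/71) - 14575/3007 = 28091899/1280982 + I*√26/71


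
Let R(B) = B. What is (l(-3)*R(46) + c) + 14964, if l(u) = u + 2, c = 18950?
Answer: 33868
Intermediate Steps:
l(u) = 2 + u
(l(-3)*R(46) + c) + 14964 = ((2 - 3)*46 + 18950) + 14964 = (-1*46 + 18950) + 14964 = (-46 + 18950) + 14964 = 18904 + 14964 = 33868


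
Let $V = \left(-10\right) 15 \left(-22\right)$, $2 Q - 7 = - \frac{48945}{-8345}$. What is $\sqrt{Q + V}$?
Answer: $\frac{2 \sqrt{2302567421}}{1669} \approx 57.502$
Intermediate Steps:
$Q = \frac{10736}{1669}$ ($Q = \frac{7}{2} + \frac{\left(-48945\right) \frac{1}{-8345}}{2} = \frac{7}{2} + \frac{\left(-48945\right) \left(- \frac{1}{8345}\right)}{2} = \frac{7}{2} + \frac{1}{2} \cdot \frac{9789}{1669} = \frac{7}{2} + \frac{9789}{3338} = \frac{10736}{1669} \approx 6.4326$)
$V = 3300$ ($V = \left(-150\right) \left(-22\right) = 3300$)
$\sqrt{Q + V} = \sqrt{\frac{10736}{1669} + 3300} = \sqrt{\frac{5518436}{1669}} = \frac{2 \sqrt{2302567421}}{1669}$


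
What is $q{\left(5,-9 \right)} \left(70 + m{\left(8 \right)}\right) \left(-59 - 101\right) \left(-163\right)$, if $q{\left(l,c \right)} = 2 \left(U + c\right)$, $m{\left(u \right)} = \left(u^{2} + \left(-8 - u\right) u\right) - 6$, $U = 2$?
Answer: $0$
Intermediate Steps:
$m{\left(u \right)} = -6 + u^{2} + u \left(-8 - u\right)$ ($m{\left(u \right)} = \left(u^{2} + u \left(-8 - u\right)\right) - 6 = -6 + u^{2} + u \left(-8 - u\right)$)
$q{\left(l,c \right)} = 4 + 2 c$ ($q{\left(l,c \right)} = 2 \left(2 + c\right) = 4 + 2 c$)
$q{\left(5,-9 \right)} \left(70 + m{\left(8 \right)}\right) \left(-59 - 101\right) \left(-163\right) = \left(4 + 2 \left(-9\right)\right) \left(70 - 70\right) \left(-59 - 101\right) \left(-163\right) = \left(4 - 18\right) \left(70 - 70\right) \left(-160\right) \left(-163\right) = - 14 \left(70 - 70\right) \left(-160\right) \left(-163\right) = - 14 \cdot 0 \left(-160\right) \left(-163\right) = \left(-14\right) 0 \left(-163\right) = 0 \left(-163\right) = 0$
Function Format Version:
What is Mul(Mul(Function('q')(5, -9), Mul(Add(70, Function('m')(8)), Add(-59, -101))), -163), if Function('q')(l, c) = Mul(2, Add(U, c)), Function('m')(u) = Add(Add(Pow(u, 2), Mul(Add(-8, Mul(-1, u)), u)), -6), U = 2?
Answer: 0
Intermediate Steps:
Function('m')(u) = Add(-6, Pow(u, 2), Mul(u, Add(-8, Mul(-1, u)))) (Function('m')(u) = Add(Add(Pow(u, 2), Mul(u, Add(-8, Mul(-1, u)))), -6) = Add(-6, Pow(u, 2), Mul(u, Add(-8, Mul(-1, u)))))
Function('q')(l, c) = Add(4, Mul(2, c)) (Function('q')(l, c) = Mul(2, Add(2, c)) = Add(4, Mul(2, c)))
Mul(Mul(Function('q')(5, -9), Mul(Add(70, Function('m')(8)), Add(-59, -101))), -163) = Mul(Mul(Add(4, Mul(2, -9)), Mul(Add(70, Add(-6, Mul(-8, 8))), Add(-59, -101))), -163) = Mul(Mul(Add(4, -18), Mul(Add(70, Add(-6, -64)), -160)), -163) = Mul(Mul(-14, Mul(Add(70, -70), -160)), -163) = Mul(Mul(-14, Mul(0, -160)), -163) = Mul(Mul(-14, 0), -163) = Mul(0, -163) = 0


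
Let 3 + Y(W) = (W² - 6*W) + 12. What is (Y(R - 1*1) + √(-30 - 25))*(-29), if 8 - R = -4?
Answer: -1856 - 29*I*√55 ≈ -1856.0 - 215.07*I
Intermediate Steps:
R = 12 (R = 8 - 1*(-4) = 8 + 4 = 12)
Y(W) = 9 + W² - 6*W (Y(W) = -3 + ((W² - 6*W) + 12) = -3 + (12 + W² - 6*W) = 9 + W² - 6*W)
(Y(R - 1*1) + √(-30 - 25))*(-29) = ((9 + (12 - 1*1)² - 6*(12 - 1*1)) + √(-30 - 25))*(-29) = ((9 + (12 - 1)² - 6*(12 - 1)) + √(-55))*(-29) = ((9 + 11² - 6*11) + I*√55)*(-29) = ((9 + 121 - 66) + I*√55)*(-29) = (64 + I*√55)*(-29) = -1856 - 29*I*√55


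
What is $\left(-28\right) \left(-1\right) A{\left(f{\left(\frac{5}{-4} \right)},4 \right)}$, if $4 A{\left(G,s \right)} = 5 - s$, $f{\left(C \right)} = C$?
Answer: $7$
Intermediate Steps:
$A{\left(G,s \right)} = \frac{5}{4} - \frac{s}{4}$ ($A{\left(G,s \right)} = \frac{5 - s}{4} = \frac{5}{4} - \frac{s}{4}$)
$\left(-28\right) \left(-1\right) A{\left(f{\left(\frac{5}{-4} \right)},4 \right)} = \left(-28\right) \left(-1\right) \left(\frac{5}{4} - 1\right) = 28 \left(\frac{5}{4} - 1\right) = 28 \cdot \frac{1}{4} = 7$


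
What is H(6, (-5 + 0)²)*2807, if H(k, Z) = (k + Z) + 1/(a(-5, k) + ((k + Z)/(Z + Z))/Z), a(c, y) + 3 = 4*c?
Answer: 2495532473/28719 ≈ 86895.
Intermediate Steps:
a(c, y) = -3 + 4*c
H(k, Z) = Z + k + 1/(-23 + (Z + k)/(2*Z²)) (H(k, Z) = (k + Z) + 1/((-3 + 4*(-5)) + ((k + Z)/(Z + Z))/Z) = (Z + k) + 1/((-3 - 20) + ((Z + k)/((2*Z)))/Z) = (Z + k) + 1/(-23 + ((Z + k)*(1/(2*Z)))/Z) = (Z + k) + 1/(-23 + ((Z + k)/(2*Z))/Z) = (Z + k) + 1/(-23 + (Z + k)/(2*Z²)) = Z + k + 1/(-23 + (Z + k)/(2*Z²)))
H(6, (-5 + 0)²)*2807 = ((6² - 46*(-5 + 0)⁶ + 3*((-5 + 0)²)² - 46*6*((-5 + 0)²)² + 2*(-5 + 0)²*6)/((-5 + 0)² + 6 - 46*(-5 + 0)⁴))*2807 = ((36 - 46*((-5)²)³ + 3*((-5)²)² - 46*6*((-5)²)² + 2*(-5)²*6)/((-5)² + 6 - 46*((-5)²)²))*2807 = ((36 - 46*25³ + 3*25² - 46*6*25² + 2*25*6)/(25 + 6 - 46*25²))*2807 = ((36 - 46*15625 + 3*625 - 46*6*625 + 300)/(25 + 6 - 46*625))*2807 = ((36 - 718750 + 1875 - 172500 + 300)/(25 + 6 - 28750))*2807 = (-889039/(-28719))*2807 = -1/28719*(-889039)*2807 = (889039/28719)*2807 = 2495532473/28719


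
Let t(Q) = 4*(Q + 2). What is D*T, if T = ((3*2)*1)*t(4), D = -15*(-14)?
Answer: 30240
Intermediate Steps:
t(Q) = 8 + 4*Q (t(Q) = 4*(2 + Q) = 8 + 4*Q)
D = 210
T = 144 (T = ((3*2)*1)*(8 + 4*4) = (6*1)*(8 + 16) = 6*24 = 144)
D*T = 210*144 = 30240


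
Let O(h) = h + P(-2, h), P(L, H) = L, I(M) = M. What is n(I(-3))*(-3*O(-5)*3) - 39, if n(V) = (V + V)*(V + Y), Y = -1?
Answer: 1473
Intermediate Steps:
O(h) = -2 + h (O(h) = h - 2 = -2 + h)
n(V) = 2*V*(-1 + V) (n(V) = (V + V)*(V - 1) = (2*V)*(-1 + V) = 2*V*(-1 + V))
n(I(-3))*(-3*O(-5)*3) - 39 = (2*(-3)*(-1 - 3))*(-3*(-2 - 5)*3) - 39 = (2*(-3)*(-4))*(-3*(-7)*3) - 39 = 24*(21*3) - 39 = 24*63 - 39 = 1512 - 39 = 1473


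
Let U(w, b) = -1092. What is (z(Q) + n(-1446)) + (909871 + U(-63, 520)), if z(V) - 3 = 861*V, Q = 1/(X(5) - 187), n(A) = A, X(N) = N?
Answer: 23590613/26 ≈ 9.0733e+5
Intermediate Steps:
Q = -1/182 (Q = 1/(5 - 187) = 1/(-182) = -1/182 ≈ -0.0054945)
z(V) = 3 + 861*V
(z(Q) + n(-1446)) + (909871 + U(-63, 520)) = ((3 + 861*(-1/182)) - 1446) + (909871 - 1092) = ((3 - 123/26) - 1446) + 908779 = (-45/26 - 1446) + 908779 = -37641/26 + 908779 = 23590613/26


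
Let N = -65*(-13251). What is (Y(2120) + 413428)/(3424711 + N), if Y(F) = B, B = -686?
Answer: 206371/2143013 ≈ 0.096299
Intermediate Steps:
Y(F) = -686
N = 861315
(Y(2120) + 413428)/(3424711 + N) = (-686 + 413428)/(3424711 + 861315) = 412742/4286026 = 412742*(1/4286026) = 206371/2143013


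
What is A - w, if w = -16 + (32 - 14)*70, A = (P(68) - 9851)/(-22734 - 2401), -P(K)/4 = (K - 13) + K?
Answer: -31257597/25135 ≈ -1243.6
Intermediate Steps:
P(K) = 52 - 8*K (P(K) = -4*((K - 13) + K) = -4*((-13 + K) + K) = -4*(-13 + 2*K) = 52 - 8*K)
A = 10343/25135 (A = ((52 - 8*68) - 9851)/(-22734 - 2401) = ((52 - 544) - 9851)/(-25135) = (-492 - 9851)*(-1/25135) = -10343*(-1/25135) = 10343/25135 ≈ 0.41150)
w = 1244 (w = -16 + 18*70 = -16 + 1260 = 1244)
A - w = 10343/25135 - 1*1244 = 10343/25135 - 1244 = -31257597/25135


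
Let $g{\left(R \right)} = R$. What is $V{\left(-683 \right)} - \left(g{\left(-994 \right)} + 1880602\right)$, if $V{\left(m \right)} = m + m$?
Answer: $-1880974$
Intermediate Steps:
$V{\left(m \right)} = 2 m$
$V{\left(-683 \right)} - \left(g{\left(-994 \right)} + 1880602\right) = 2 \left(-683\right) - \left(-994 + 1880602\right) = -1366 - 1879608 = -1880974$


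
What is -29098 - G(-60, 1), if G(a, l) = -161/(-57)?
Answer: -1658747/57 ≈ -29101.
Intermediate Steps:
G(a, l) = 161/57 (G(a, l) = -161*(-1/57) = 161/57)
-29098 - G(-60, 1) = -29098 - 1*161/57 = -29098 - 161/57 = -1658747/57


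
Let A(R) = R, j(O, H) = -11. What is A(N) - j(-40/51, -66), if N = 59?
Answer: 70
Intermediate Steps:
A(N) - j(-40/51, -66) = 59 - 1*(-11) = 59 + 11 = 70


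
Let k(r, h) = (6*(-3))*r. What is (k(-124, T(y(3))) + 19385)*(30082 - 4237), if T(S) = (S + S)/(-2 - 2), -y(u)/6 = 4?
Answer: 558691365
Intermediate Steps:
y(u) = -24 (y(u) = -6*4 = -24)
T(S) = -S/2 (T(S) = (2*S)/(-4) = (2*S)*(-1/4) = -S/2)
k(r, h) = -18*r
(k(-124, T(y(3))) + 19385)*(30082 - 4237) = (-18*(-124) + 19385)*(30082 - 4237) = (2232 + 19385)*25845 = 21617*25845 = 558691365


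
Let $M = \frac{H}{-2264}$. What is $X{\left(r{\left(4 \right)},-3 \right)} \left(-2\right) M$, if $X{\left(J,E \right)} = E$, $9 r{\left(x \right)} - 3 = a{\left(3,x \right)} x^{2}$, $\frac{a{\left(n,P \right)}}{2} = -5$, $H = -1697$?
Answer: $\frac{5091}{1132} \approx 4.4974$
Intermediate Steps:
$a{\left(n,P \right)} = -10$ ($a{\left(n,P \right)} = 2 \left(-5\right) = -10$)
$r{\left(x \right)} = \frac{1}{3} - \frac{10 x^{2}}{9}$ ($r{\left(x \right)} = \frac{1}{3} + \frac{\left(-10\right) x^{2}}{9} = \frac{1}{3} - \frac{10 x^{2}}{9}$)
$M = \frac{1697}{2264}$ ($M = - \frac{1697}{-2264} = \left(-1697\right) \left(- \frac{1}{2264}\right) = \frac{1697}{2264} \approx 0.74956$)
$X{\left(r{\left(4 \right)},-3 \right)} \left(-2\right) M = \left(-3\right) \left(-2\right) \frac{1697}{2264} = 6 \cdot \frac{1697}{2264} = \frac{5091}{1132}$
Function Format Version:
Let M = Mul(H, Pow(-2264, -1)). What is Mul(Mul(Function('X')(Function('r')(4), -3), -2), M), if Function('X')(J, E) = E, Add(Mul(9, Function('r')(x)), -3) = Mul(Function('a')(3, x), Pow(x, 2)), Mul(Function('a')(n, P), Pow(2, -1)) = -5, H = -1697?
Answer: Rational(5091, 1132) ≈ 4.4974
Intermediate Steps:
Function('a')(n, P) = -10 (Function('a')(n, P) = Mul(2, -5) = -10)
Function('r')(x) = Add(Rational(1, 3), Mul(Rational(-10, 9), Pow(x, 2))) (Function('r')(x) = Add(Rational(1, 3), Mul(Rational(1, 9), Mul(-10, Pow(x, 2)))) = Add(Rational(1, 3), Mul(Rational(-10, 9), Pow(x, 2))))
M = Rational(1697, 2264) (M = Mul(-1697, Pow(-2264, -1)) = Mul(-1697, Rational(-1, 2264)) = Rational(1697, 2264) ≈ 0.74956)
Mul(Mul(Function('X')(Function('r')(4), -3), -2), M) = Mul(Mul(-3, -2), Rational(1697, 2264)) = Mul(6, Rational(1697, 2264)) = Rational(5091, 1132)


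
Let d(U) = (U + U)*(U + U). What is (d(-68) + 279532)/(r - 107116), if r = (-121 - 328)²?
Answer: 298028/94485 ≈ 3.1542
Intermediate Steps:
d(U) = 4*U² (d(U) = (2*U)*(2*U) = 4*U²)
r = 201601 (r = (-449)² = 201601)
(d(-68) + 279532)/(r - 107116) = (4*(-68)² + 279532)/(201601 - 107116) = (4*4624 + 279532)/94485 = (18496 + 279532)*(1/94485) = 298028*(1/94485) = 298028/94485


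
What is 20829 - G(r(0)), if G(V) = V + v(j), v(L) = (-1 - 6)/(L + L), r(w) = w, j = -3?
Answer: 124967/6 ≈ 20828.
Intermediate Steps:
v(L) = -7/(2*L) (v(L) = -7*1/(2*L) = -7/(2*L))
G(V) = 7/6 + V (G(V) = V - 7/2/(-3) = V - 7/2*(-⅓) = V + 7/6 = 7/6 + V)
20829 - G(r(0)) = 20829 - (7/6 + 0) = 20829 - 1*7/6 = 20829 - 7/6 = 124967/6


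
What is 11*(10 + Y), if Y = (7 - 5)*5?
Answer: 220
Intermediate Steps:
Y = 10 (Y = 2*5 = 10)
11*(10 + Y) = 11*(10 + 10) = 11*20 = 220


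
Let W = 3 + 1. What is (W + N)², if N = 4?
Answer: 64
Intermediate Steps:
W = 4
(W + N)² = (4 + 4)² = 8² = 64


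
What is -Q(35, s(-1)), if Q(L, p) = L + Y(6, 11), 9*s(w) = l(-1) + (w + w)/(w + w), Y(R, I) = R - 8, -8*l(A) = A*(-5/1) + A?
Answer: -33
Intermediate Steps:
l(A) = A/2 (l(A) = -(A*(-5/1) + A)/8 = -(A*(-5*1) + A)/8 = -(A*(-5) + A)/8 = -(-5*A + A)/8 = -(-1)*A/2 = A/2)
Y(R, I) = -8 + R
s(w) = 1/18 (s(w) = ((1/2)*(-1) + (w + w)/(w + w))/9 = (-1/2 + (2*w)/((2*w)))/9 = (-1/2 + (2*w)*(1/(2*w)))/9 = (-1/2 + 1)/9 = (1/9)*(1/2) = 1/18)
Q(L, p) = -2 + L (Q(L, p) = L + (-8 + 6) = L - 2 = -2 + L)
-Q(35, s(-1)) = -(-2 + 35) = -1*33 = -33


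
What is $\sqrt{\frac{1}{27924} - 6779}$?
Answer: $\frac{i \sqrt{1321480925895}}{13962} \approx 82.335 i$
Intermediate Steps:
$\sqrt{\frac{1}{27924} - 6779} = \sqrt{- \frac{189296795}{27924}} = \frac{i \sqrt{1321480925895}}{13962}$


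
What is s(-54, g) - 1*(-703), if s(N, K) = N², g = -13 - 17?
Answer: 3619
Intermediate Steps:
g = -30
s(-54, g) - 1*(-703) = (-54)² - 1*(-703) = 2916 + 703 = 3619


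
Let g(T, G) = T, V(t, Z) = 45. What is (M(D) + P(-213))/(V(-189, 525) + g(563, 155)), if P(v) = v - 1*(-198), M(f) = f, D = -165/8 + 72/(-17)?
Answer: -5421/82688 ≈ -0.065560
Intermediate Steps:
D = -3381/136 (D = -165*1/8 + 72*(-1/17) = -165/8 - 72/17 = -3381/136 ≈ -24.860)
P(v) = 198 + v (P(v) = v + 198 = 198 + v)
(M(D) + P(-213))/(V(-189, 525) + g(563, 155)) = (-3381/136 + (198 - 213))/(45 + 563) = (-3381/136 - 15)/608 = -5421/136*1/608 = -5421/82688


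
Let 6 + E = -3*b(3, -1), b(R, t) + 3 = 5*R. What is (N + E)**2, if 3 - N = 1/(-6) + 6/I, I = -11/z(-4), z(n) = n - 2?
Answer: 7722841/4356 ≈ 1772.9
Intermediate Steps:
b(R, t) = -3 + 5*R
z(n) = -2 + n
E = -42 (E = -6 - 3*(-3 + 5*3) = -6 - 3*(-3 + 15) = -6 - 3*12 = -6 - 36 = -42)
I = 11/6 (I = -11/(-2 - 4) = -11/(-6) = -11*(-1/6) = 11/6 ≈ 1.8333)
N = -7/66 (N = 3 - (1/(-6) + 6/(11/6)) = 3 - (1*(-1/6) + 6*(6/11)) = 3 - (-1/6 + 36/11) = 3 - 1*205/66 = 3 - 205/66 = -7/66 ≈ -0.10606)
(N + E)**2 = (-7/66 - 42)**2 = (-2779/66)**2 = 7722841/4356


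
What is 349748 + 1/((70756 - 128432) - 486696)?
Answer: 190393018255/544372 ≈ 3.4975e+5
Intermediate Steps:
349748 + 1/((70756 - 128432) - 486696) = 349748 + 1/(-57676 - 486696) = 349748 + 1/(-544372) = 349748 - 1/544372 = 190393018255/544372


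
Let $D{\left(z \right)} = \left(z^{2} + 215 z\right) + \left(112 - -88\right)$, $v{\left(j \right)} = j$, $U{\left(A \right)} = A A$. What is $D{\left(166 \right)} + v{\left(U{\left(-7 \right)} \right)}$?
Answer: $63495$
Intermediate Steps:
$U{\left(A \right)} = A^{2}$
$D{\left(z \right)} = 200 + z^{2} + 215 z$ ($D{\left(z \right)} = \left(z^{2} + 215 z\right) + \left(112 + 88\right) = \left(z^{2} + 215 z\right) + 200 = 200 + z^{2} + 215 z$)
$D{\left(166 \right)} + v{\left(U{\left(-7 \right)} \right)} = \left(200 + 166^{2} + 215 \cdot 166\right) + \left(-7\right)^{2} = \left(200 + 27556 + 35690\right) + 49 = 63446 + 49 = 63495$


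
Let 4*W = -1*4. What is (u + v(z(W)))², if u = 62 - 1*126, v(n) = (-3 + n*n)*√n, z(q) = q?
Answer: 4092 + 256*I ≈ 4092.0 + 256.0*I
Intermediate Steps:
W = -1 (W = (-1*4)/4 = (¼)*(-4) = -1)
v(n) = √n*(-3 + n²) (v(n) = (-3 + n²)*√n = √n*(-3 + n²))
u = -64 (u = 62 - 126 = -64)
(u + v(z(W)))² = (-64 + √(-1)*(-3 + (-1)²))² = (-64 + I*(-3 + 1))² = (-64 + I*(-2))² = (-64 - 2*I)²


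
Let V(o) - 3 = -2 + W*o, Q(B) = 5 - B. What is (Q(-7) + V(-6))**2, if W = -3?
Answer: 961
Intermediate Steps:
V(o) = 1 - 3*o (V(o) = 3 + (-2 - 3*o) = 1 - 3*o)
(Q(-7) + V(-6))**2 = ((5 - 1*(-7)) + (1 - 3*(-6)))**2 = ((5 + 7) + (1 + 18))**2 = (12 + 19)**2 = 31**2 = 961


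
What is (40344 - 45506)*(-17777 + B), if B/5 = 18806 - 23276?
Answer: 207135574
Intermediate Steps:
B = -22350 (B = 5*(18806 - 23276) = 5*(-4470) = -22350)
(40344 - 45506)*(-17777 + B) = (40344 - 45506)*(-17777 - 22350) = -5162*(-40127) = 207135574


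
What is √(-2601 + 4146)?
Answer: √1545 ≈ 39.306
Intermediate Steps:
√(-2601 + 4146) = √1545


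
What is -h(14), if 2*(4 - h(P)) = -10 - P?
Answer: -16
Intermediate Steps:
h(P) = 9 + P/2 (h(P) = 4 - (-10 - P)/2 = 4 + (5 + P/2) = 9 + P/2)
-h(14) = -(9 + (½)*14) = -(9 + 7) = -1*16 = -16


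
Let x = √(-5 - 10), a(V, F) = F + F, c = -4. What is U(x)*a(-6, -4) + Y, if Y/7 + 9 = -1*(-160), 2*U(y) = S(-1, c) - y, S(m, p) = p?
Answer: 1073 + 4*I*√15 ≈ 1073.0 + 15.492*I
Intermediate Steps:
a(V, F) = 2*F
x = I*√15 (x = √(-15) = I*√15 ≈ 3.873*I)
U(y) = -2 - y/2 (U(y) = (-4 - y)/2 = -2 - y/2)
Y = 1057 (Y = -63 + 7*(-1*(-160)) = -63 + 7*160 = -63 + 1120 = 1057)
U(x)*a(-6, -4) + Y = (-2 - I*√15/2)*(2*(-4)) + 1057 = (-2 - I*√15/2)*(-8) + 1057 = (16 + 4*I*√15) + 1057 = 1073 + 4*I*√15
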